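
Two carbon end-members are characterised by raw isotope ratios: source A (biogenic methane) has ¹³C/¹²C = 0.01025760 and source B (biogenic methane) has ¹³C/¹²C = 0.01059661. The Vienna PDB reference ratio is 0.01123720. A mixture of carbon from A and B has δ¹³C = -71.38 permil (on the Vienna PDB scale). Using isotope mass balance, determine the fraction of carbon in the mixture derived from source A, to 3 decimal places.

0.476

δ_A = (0.01025760/0.01123720 − 1)×1000 = (0.912825 − 1)×1000 = -87.175 permil
δ_B = (0.01059661/0.01123720 − 1)×1000 = (0.942994 − 1)×1000 = -57.006 permil
f_A = (δ_mix − δ_B)/(δ_A − δ_B) = (-71.38 − (-57.006))/(-87.175 − (-57.006))
f_A = -14.374 / -30.169 = 0.4765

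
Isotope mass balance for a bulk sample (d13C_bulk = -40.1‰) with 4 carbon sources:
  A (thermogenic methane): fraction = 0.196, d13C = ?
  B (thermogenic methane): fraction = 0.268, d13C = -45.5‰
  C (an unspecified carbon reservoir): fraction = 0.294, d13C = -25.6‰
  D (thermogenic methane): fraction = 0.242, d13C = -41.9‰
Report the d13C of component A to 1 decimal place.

Isotope mass balance: δ_bulk = Σ fᵢ·δᵢ.
-40.1 = 0.196×δ_A + 0.268×(-45.5) + 0.294×(-25.6) + 0.242×(-41.9)
0.196·δ_A = -40.1 − (-29.860) = -10.240
δ_A = -10.240 / 0.196 = -52.24‰

-52.2‰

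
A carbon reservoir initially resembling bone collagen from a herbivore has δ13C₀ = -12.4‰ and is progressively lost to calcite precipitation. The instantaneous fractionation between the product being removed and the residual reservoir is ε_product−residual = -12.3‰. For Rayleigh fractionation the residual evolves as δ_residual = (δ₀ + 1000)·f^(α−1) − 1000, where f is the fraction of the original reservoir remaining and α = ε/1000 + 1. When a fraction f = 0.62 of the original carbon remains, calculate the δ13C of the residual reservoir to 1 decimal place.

Rayleigh residual: δ_res = (δ₀ + 1000)·f^(α−1) − 1000
α = ε/1000 + 1 = 0.98770, so α − 1 = -0.01230
f^(α−1) = 0.62^(-0.01230) = 1.005897
δ_res = (-12.4 + 1000) × 1.005897 − 1000 = 993.424 − 1000 = -6.58‰

-6.6‰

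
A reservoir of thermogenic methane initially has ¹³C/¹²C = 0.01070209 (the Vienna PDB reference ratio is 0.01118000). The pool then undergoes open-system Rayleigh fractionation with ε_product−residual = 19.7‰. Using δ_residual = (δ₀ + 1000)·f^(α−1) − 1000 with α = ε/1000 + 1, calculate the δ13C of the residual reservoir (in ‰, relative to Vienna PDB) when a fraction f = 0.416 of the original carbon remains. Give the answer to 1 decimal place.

δ₀ = (0.01070209/0.01118000 − 1)×1000 = (0.957253 − 1)×1000 = -42.747‰
α − 1 = ε/1000 = 0.0197
f^(α−1) = 0.416^(0.0197) = 0.982870
δ_res = (-42.747 + 1000) × 0.982870 − 1000 = 940.856 − 1000 = -59.14‰

-59.1‰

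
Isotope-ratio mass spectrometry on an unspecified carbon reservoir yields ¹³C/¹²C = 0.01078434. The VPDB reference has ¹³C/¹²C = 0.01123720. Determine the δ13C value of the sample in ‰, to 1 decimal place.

-40.3‰

δ13C = (R_sample / R_standard − 1) × 1000
R_sample / R_standard = 0.01078434 / 0.01123720 = 0.959700
δ13C = (0.959700 − 1) × 1000 = -40.30‰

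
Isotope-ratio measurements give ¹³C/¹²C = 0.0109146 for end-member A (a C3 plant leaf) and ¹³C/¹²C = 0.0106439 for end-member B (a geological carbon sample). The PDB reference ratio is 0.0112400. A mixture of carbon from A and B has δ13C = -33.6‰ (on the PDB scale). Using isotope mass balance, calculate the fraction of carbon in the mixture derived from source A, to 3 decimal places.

δ_A = (0.0109146/0.0112400 − 1)×1000 = (0.971050 − 1)×1000 = -28.950‰
δ_B = (0.0106439/0.0112400 − 1)×1000 = (0.946966 − 1)×1000 = -53.034‰
f_A = (δ_mix − δ_B)/(δ_A − δ_B) = (-33.6 − (-53.034))/(-28.950 − (-53.034))
f_A = 19.434 / 24.084 = 0.8069

0.807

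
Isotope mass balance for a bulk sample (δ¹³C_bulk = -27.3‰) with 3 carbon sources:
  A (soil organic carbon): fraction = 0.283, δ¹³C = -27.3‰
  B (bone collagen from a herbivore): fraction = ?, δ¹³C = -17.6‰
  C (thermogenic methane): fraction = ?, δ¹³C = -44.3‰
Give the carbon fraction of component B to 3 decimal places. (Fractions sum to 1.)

Let f_B and f_C be the unknown fractions; fractions sum to 1 so f_B + f_C = 0.717.
Mass balance: Σ fᵢ·δᵢ = δ_bulk ⇒ f_B·(-17.6) + f_C·(-44.3) = -27.3 − (-7.726) = -19.574
Substitute f_C = 0.717 − f_B:
f_B·(-17.6 − -44.3) = -19.574 − 0.717×(-44.3) = 12.189
f_B = 12.189 / 26.7 = 0.4565

0.457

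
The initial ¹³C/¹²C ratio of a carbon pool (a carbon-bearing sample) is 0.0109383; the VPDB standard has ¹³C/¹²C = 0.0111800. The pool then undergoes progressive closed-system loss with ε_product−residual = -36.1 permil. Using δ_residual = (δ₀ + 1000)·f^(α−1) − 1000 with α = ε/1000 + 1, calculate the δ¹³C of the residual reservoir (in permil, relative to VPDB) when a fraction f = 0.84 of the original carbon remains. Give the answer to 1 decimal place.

-15.4 permil

δ₀ = (0.0109383/0.0111800 − 1)×1000 = (0.978381 − 1)×1000 = -21.619 permil
α − 1 = ε/1000 = -0.0361
f^(α−1) = 0.84^(-0.0361) = 1.006314
δ_res = (-21.619 + 1000) × 1.006314 − 1000 = 984.559 − 1000 = -15.44 permil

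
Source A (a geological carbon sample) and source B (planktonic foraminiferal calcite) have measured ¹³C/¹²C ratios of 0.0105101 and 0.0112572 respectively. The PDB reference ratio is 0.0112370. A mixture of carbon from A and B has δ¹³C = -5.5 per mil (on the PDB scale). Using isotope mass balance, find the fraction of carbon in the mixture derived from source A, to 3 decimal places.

δ_A = (0.0105101/0.0112370 − 1)×1000 = (0.935312 − 1)×1000 = -64.688 per mil
δ_B = (0.0112572/0.0112370 − 1)×1000 = (1.001798 − 1)×1000 = 1.798 per mil
f_A = (δ_mix − δ_B)/(δ_A − δ_B) = (-5.5 − (1.798))/(-64.688 − (1.798))
f_A = -7.298 / -66.486 = 0.1098

0.110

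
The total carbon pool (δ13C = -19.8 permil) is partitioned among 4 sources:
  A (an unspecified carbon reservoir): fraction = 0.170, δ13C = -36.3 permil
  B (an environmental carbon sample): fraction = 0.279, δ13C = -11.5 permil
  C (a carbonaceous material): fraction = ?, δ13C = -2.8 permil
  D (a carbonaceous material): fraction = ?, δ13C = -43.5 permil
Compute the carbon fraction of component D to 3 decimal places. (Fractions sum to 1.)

0.218

Let f_D and f_C be the unknown fractions; fractions sum to 1 so f_D + f_C = 0.551.
Mass balance: Σ fᵢ·δᵢ = δ_bulk ⇒ f_D·(-43.5) + f_C·(-2.8) = -19.8 − (-9.380) = -10.421
Substitute f_C = 0.551 − f_D:
f_D·(-43.5 − -2.8) = -10.421 − 0.551×(-2.8) = -8.878
f_D = -8.878 / -40.7 = 0.2181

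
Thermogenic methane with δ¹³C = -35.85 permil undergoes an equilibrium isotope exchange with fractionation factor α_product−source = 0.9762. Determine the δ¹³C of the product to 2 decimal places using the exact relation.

-58.80 permil

δ_product = (δ_source + 1000)·α − 1000
δ_product = (-35.85 + 1000) × 0.9762 − 1000
δ_product = 941.203 − 1000 = -58.797 permil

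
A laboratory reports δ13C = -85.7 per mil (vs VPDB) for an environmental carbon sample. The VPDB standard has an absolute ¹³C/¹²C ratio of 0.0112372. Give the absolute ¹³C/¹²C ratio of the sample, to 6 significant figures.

0.0102742

R_sample = R_standard × (δ13C/1000 + 1)
R_sample = 0.0112372 × (-85.7/1000 + 1) = 0.0112372 × 0.914300
R_sample = 0.0102742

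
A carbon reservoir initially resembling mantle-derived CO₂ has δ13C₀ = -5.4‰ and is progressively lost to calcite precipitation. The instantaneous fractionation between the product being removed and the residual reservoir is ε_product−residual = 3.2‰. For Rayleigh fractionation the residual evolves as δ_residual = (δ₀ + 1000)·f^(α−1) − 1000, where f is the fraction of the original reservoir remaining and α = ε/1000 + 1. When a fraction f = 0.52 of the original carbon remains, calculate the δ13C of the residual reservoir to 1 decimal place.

-7.5‰

Rayleigh residual: δ_res = (δ₀ + 1000)·f^(α−1) − 1000
α = ε/1000 + 1 = 1.00320, so α − 1 = 0.00320
f^(α−1) = 0.52^(0.00320) = 0.997910
δ_res = (-5.4 + 1000) × 0.997910 − 1000 = 992.521 − 1000 = -7.48‰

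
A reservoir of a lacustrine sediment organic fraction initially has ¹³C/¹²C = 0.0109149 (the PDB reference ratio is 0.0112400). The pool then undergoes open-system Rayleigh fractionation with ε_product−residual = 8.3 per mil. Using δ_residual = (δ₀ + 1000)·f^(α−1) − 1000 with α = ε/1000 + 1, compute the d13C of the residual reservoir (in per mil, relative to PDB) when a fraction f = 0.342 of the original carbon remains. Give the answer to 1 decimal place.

-37.5 per mil

δ₀ = (0.0109149/0.0112400 − 1)×1000 = (0.971077 − 1)×1000 = -28.923 per mil
α − 1 = ε/1000 = 0.0083
f^(α−1) = 0.342^(0.0083) = 0.991134
δ_res = (-28.923 + 1000) × 0.991134 − 1000 = 962.467 − 1000 = -37.53 per mil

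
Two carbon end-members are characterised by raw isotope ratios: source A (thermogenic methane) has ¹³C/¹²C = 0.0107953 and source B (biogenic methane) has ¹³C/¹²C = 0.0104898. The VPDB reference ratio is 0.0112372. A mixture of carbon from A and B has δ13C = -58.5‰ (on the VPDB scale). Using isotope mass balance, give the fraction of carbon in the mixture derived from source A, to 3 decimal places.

0.295

δ_A = (0.0107953/0.0112372 − 1)×1000 = (0.960675 − 1)×1000 = -39.325‰
δ_B = (0.0104898/0.0112372 − 1)×1000 = (0.933489 − 1)×1000 = -66.511‰
f_A = (δ_mix − δ_B)/(δ_A − δ_B) = (-58.5 − (-66.511))/(-39.325 − (-66.511))
f_A = 8.011 / 27.186 = 0.2947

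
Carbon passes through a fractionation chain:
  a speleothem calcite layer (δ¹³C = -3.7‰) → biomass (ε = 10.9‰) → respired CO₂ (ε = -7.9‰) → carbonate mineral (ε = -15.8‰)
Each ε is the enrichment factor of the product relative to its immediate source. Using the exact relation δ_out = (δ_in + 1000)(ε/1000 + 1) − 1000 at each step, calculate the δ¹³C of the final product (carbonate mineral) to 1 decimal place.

-16.6‰

step 1: δ = (-3.70 + 1000)·(10.9/1000 + 1) − 1000 = 7.16‰
step 2: δ = (7.16 + 1000)·(-7.9/1000 + 1) − 1000 = -0.80‰
step 3: δ = (-0.80 + 1000)·(-15.8/1000 + 1) − 1000 = -16.58‰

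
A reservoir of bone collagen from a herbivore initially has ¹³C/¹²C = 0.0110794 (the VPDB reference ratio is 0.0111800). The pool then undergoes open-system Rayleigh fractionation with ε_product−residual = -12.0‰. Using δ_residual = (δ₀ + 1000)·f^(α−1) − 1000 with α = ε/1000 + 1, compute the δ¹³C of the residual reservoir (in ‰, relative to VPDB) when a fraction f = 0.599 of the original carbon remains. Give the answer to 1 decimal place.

δ₀ = (0.0110794/0.0111800 − 1)×1000 = (0.991002 − 1)×1000 = -8.998‰
α − 1 = ε/1000 = -0.0120
f^(α−1) = 0.599^(-0.0120) = 1.006169
δ_res = (-8.998 + 1000) × 1.006169 − 1000 = 997.115 − 1000 = -2.88‰

-2.9‰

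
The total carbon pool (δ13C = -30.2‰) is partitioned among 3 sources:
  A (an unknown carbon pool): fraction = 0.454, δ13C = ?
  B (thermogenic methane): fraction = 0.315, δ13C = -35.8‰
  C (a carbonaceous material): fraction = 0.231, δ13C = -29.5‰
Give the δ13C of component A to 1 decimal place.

-26.7‰

Isotope mass balance: δ_bulk = Σ fᵢ·δᵢ.
-30.2 = 0.454×δ_A + 0.315×(-35.8) + 0.231×(-29.5)
0.454·δ_A = -30.2 − (-18.091) = -12.108
δ_A = -12.108 / 0.454 = -26.67‰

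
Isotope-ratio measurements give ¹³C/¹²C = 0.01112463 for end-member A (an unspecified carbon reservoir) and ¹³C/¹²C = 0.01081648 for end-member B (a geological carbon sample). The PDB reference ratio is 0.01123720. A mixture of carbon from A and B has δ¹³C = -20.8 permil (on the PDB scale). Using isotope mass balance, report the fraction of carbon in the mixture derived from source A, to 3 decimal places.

0.607

δ_A = (0.01112463/0.01123720 − 1)×1000 = (0.989982 − 1)×1000 = -10.018 permil
δ_B = (0.01081648/0.01123720 − 1)×1000 = (0.962560 − 1)×1000 = -37.440 permil
f_A = (δ_mix − δ_B)/(δ_A − δ_B) = (-20.8 − (-37.440))/(-10.018 − (-37.440))
f_A = 16.640 / 27.422 = 0.6068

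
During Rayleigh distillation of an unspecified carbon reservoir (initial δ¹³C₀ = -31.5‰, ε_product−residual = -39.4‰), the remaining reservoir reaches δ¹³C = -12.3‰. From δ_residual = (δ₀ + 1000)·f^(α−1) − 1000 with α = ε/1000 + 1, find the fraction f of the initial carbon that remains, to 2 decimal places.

α − 1 = ε/1000 = -0.0394
(δ_res + 1000)/(δ₀ + 1000) = (-12.3 + 1000)/(-31.5 + 1000) = 987.7/968.5 = 1.019824
f = 1.019824^(1/-0.0394) = exp(ln(1.019824)/-0.0394) = exp(0.01963/-0.0394)
f = exp(-0.4982) = 0.6076

0.61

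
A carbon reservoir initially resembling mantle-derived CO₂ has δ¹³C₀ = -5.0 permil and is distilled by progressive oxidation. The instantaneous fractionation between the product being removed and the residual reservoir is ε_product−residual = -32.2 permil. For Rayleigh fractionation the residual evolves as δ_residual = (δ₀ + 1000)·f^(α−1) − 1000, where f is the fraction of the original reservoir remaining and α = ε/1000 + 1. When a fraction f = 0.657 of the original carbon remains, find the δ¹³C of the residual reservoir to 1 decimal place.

Rayleigh residual: δ_res = (δ₀ + 1000)·f^(α−1) − 1000
α = ε/1000 + 1 = 0.96780, so α − 1 = -0.03220
f^(α−1) = 0.657^(-0.03220) = 1.013618
δ_res = (-5.0 + 1000) × 1.013618 − 1000 = 1008.550 − 1000 = 8.55 permil

8.6 permil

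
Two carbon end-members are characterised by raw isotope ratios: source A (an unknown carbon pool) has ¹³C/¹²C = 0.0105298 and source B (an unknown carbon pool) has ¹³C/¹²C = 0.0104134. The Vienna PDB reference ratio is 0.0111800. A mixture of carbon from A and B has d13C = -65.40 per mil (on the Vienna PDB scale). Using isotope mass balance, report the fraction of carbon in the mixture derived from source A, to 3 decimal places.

δ_A = (0.0105298/0.0111800 − 1)×1000 = (0.941843 − 1)×1000 = -58.157 per mil
δ_B = (0.0104134/0.0111800 − 1)×1000 = (0.931431 − 1)×1000 = -68.569 per mil
f_A = (δ_mix − δ_B)/(δ_A − δ_B) = (-65.40 − (-68.569))/(-58.157 − (-68.569))
f_A = 3.169 / 10.411 = 0.3044

0.304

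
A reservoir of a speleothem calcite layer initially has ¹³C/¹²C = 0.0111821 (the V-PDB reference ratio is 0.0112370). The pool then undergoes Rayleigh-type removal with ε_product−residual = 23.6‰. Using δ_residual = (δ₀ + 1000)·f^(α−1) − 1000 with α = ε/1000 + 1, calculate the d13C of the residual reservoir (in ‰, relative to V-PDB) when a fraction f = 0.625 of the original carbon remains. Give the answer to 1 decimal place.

δ₀ = (0.0111821/0.0112370 − 1)×1000 = (0.995114 − 1)×1000 = -4.886‰
α − 1 = ε/1000 = 0.0236
f^(α−1) = 0.625^(0.0236) = 0.988969
δ_res = (-4.886 + 1000) × 0.988969 − 1000 = 984.137 − 1000 = -15.86‰

-15.9‰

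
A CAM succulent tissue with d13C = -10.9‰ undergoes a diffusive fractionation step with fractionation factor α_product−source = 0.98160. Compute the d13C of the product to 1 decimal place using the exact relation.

-29.1‰

δ_product = (δ_source + 1000)·α − 1000
δ_product = (-10.9 + 1000) × 0.98160 − 1000
δ_product = 970.901 − 1000 = -29.10‰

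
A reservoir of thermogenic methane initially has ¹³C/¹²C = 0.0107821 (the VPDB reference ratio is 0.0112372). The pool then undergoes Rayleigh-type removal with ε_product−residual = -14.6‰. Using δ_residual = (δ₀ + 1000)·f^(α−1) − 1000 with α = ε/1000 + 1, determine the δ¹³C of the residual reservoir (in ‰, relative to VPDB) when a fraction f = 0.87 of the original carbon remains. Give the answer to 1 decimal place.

δ₀ = (0.0107821/0.0112372 − 1)×1000 = (0.959501 − 1)×1000 = -40.499‰
α − 1 = ε/1000 = -0.0146
f^(α−1) = 0.87^(-0.0146) = 1.002035
δ_res = (-40.499 + 1000) × 1.002035 − 1000 = 961.453 − 1000 = -38.55‰

-38.5‰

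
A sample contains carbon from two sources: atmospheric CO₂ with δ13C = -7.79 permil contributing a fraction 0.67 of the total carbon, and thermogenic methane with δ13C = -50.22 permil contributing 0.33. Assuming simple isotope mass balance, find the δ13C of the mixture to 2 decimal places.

δ_mix = f_A·δ_A + f_B·δ_B
δ_mix = 0.67 × (-7.79) + 0.33 × (-50.22)
δ_mix = -5.219 + -16.573 = -21.792 permil

-21.79 permil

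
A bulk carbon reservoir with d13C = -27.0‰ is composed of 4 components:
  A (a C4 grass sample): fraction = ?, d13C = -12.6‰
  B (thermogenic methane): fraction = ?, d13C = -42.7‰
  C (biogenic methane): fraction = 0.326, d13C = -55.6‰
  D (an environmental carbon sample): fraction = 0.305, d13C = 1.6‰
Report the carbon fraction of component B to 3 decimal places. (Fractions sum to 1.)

Let f_B and f_A be the unknown fractions; fractions sum to 1 so f_B + f_A = 0.369.
Mass balance: Σ fᵢ·δᵢ = δ_bulk ⇒ f_B·(-42.7) + f_A·(-12.6) = -27.0 − (-17.638) = -9.362
Substitute f_A = 0.369 − f_B:
f_B·(-42.7 − -12.6) = -9.362 − 0.369×(-12.6) = -4.713
f_B = -4.713 / -30.1 = 0.1566

0.157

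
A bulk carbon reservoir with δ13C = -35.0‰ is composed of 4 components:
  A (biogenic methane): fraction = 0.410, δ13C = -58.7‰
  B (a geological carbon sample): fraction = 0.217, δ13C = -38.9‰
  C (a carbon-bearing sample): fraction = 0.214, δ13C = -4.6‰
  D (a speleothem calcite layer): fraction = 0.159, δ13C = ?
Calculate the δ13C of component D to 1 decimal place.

Isotope mass balance: δ_bulk = Σ fᵢ·δᵢ.
-35.0 = 0.410×(-58.7) + 0.217×(-38.9) + 0.214×(-4.6) + 0.159×δ_D
0.159·δ_D = -35.0 − (-33.493) = -1.507
δ_D = -1.507 / 0.159 = -9.48‰

-9.5‰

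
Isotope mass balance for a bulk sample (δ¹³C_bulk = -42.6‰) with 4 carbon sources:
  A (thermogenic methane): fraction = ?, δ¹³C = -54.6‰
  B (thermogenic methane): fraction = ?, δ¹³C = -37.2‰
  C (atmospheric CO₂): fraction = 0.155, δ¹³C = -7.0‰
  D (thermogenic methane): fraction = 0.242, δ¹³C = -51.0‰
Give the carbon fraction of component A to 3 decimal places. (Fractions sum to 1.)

0.387

Let f_A and f_B be the unknown fractions; fractions sum to 1 so f_A + f_B = 0.603.
Mass balance: Σ fᵢ·δᵢ = δ_bulk ⇒ f_A·(-54.6) + f_B·(-37.2) = -42.6 − (-13.427) = -29.173
Substitute f_B = 0.603 − f_A:
f_A·(-54.6 − -37.2) = -29.173 − 0.603×(-37.2) = -6.741
f_A = -6.741 / -17.4 = 0.3874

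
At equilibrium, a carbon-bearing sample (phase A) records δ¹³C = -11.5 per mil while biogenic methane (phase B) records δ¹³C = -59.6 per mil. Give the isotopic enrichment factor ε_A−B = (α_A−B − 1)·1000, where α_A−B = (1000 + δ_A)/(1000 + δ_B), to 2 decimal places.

51.15 per mil

α_A−B = (1000 + -11.5) / (1000 + -59.6) = 988.5 / 940.4 = 1.051148
ε_A−B = (1.051148 − 1) × 1000 = 51.148 per mil
(The approximation ε ≈ δ_A − δ_B would give 48.1 per mil.)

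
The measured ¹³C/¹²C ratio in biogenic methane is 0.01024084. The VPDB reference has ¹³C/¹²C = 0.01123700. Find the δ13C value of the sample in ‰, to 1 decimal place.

-88.6‰

δ13C = (R_sample / R_standard − 1) × 1000
R_sample / R_standard = 0.01024084 / 0.01123700 = 0.911350
δ13C = (0.911350 − 1) × 1000 = -88.65‰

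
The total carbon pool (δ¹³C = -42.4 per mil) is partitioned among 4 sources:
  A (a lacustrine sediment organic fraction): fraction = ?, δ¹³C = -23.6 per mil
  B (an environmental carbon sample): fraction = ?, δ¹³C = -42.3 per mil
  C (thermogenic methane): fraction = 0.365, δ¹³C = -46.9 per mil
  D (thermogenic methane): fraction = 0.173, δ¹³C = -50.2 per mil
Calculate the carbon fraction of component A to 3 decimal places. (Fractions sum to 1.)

0.158

Let f_A and f_B be the unknown fractions; fractions sum to 1 so f_A + f_B = 0.462.
Mass balance: Σ fᵢ·δᵢ = δ_bulk ⇒ f_A·(-23.6) + f_B·(-42.3) = -42.4 − (-25.803) = -16.597
Substitute f_B = 0.462 − f_A:
f_A·(-23.6 − -42.3) = -16.597 − 0.462×(-42.3) = 2.946
f_A = 2.946 / 18.7 = 0.1575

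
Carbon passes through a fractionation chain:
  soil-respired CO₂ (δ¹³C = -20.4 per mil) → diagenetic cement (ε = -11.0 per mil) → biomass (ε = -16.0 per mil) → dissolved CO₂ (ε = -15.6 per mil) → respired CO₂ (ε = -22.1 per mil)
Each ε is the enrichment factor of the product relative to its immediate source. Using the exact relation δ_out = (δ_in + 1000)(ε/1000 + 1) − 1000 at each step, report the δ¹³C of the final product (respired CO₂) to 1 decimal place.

step 1: δ = (-20.40 + 1000)·(-11.0/1000 + 1) − 1000 = -31.18 per mil
step 2: δ = (-31.18 + 1000)·(-16.0/1000 + 1) − 1000 = -46.68 per mil
step 3: δ = (-46.68 + 1000)·(-15.6/1000 + 1) − 1000 = -61.55 per mil
step 4: δ = (-61.55 + 1000)·(-22.1/1000 + 1) − 1000 = -82.29 per mil

-82.3 per mil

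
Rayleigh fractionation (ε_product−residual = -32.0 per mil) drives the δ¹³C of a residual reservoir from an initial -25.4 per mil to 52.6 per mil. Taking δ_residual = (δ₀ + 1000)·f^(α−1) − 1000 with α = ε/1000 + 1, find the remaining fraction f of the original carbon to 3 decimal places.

0.090

α − 1 = ε/1000 = -0.0320
(δ_res + 1000)/(δ₀ + 1000) = (52.6 + 1000)/(-25.4 + 1000) = 1052.6/974.6 = 1.080033
f = 1.080033^(1/-0.0320) = exp(ln(1.080033)/-0.0320) = exp(0.07699/-0.0320)
f = exp(-2.4060) = 0.0902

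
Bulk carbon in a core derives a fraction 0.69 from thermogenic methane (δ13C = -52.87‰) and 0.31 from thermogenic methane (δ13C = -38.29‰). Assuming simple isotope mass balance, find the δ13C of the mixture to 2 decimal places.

δ_mix = f_A·δ_A + f_B·δ_B
δ_mix = 0.69 × (-52.87) + 0.31 × (-38.29)
δ_mix = -36.480 + -11.870 = -48.350‰

-48.35‰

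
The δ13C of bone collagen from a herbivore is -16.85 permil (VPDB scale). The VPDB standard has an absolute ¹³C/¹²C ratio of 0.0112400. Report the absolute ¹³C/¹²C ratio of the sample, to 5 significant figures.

0.011051

R_sample = R_standard × (δ13C/1000 + 1)
R_sample = 0.0112400 × (-16.85/1000 + 1) = 0.0112400 × 0.983150
R_sample = 0.0110506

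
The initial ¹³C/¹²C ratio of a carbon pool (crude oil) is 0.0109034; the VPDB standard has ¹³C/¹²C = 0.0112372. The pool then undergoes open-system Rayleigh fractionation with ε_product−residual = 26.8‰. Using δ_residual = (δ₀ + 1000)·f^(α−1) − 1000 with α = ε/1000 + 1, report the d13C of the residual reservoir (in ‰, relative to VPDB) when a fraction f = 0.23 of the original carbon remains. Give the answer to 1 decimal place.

δ₀ = (0.0109034/0.0112372 − 1)×1000 = (0.970295 − 1)×1000 = -29.705‰
α − 1 = ε/1000 = 0.0268
f^(α−1) = 0.23^(0.0268) = 0.961378
δ_res = (-29.705 + 1000) × 0.961378 − 1000 = 932.821 − 1000 = -67.18‰

-67.2‰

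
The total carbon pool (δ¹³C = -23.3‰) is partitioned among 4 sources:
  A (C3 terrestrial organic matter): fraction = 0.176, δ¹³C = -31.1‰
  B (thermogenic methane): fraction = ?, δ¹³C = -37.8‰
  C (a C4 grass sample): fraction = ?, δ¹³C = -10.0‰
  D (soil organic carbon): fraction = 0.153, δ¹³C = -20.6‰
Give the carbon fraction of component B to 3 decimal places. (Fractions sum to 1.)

Let f_B and f_C be the unknown fractions; fractions sum to 1 so f_B + f_C = 0.671.
Mass balance: Σ fᵢ·δᵢ = δ_bulk ⇒ f_B·(-37.8) + f_C·(-10.0) = -23.3 − (-8.625) = -14.675
Substitute f_C = 0.671 − f_B:
f_B·(-37.8 − -10.0) = -14.675 − 0.671×(-10.0) = -7.965
f_B = -7.965 / -27.8 = 0.2865

0.286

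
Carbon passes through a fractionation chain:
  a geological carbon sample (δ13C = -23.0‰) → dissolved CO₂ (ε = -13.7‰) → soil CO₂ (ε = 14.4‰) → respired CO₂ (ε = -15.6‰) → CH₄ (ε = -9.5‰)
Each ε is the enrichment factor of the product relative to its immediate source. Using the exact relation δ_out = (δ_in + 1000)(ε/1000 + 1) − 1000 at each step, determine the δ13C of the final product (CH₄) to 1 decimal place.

-46.9‰

step 1: δ = (-23.00 + 1000)·(-13.7/1000 + 1) − 1000 = -36.38‰
step 2: δ = (-36.38 + 1000)·(14.4/1000 + 1) − 1000 = -22.51‰
step 3: δ = (-22.51 + 1000)·(-15.6/1000 + 1) − 1000 = -37.76‰
step 4: δ = (-37.76 + 1000)·(-9.5/1000 + 1) − 1000 = -46.90‰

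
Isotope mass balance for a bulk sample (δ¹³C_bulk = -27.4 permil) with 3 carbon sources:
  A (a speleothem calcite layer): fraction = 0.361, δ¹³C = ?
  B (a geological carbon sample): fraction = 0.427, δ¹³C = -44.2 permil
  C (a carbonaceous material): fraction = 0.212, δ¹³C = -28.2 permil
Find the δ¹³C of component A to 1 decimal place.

-7.1 permil

Isotope mass balance: δ_bulk = Σ fᵢ·δᵢ.
-27.4 = 0.361×δ_A + 0.427×(-44.2) + 0.212×(-28.2)
0.361·δ_A = -27.4 − (-24.852) = -2.548
δ_A = -2.548 / 0.361 = -7.06 permil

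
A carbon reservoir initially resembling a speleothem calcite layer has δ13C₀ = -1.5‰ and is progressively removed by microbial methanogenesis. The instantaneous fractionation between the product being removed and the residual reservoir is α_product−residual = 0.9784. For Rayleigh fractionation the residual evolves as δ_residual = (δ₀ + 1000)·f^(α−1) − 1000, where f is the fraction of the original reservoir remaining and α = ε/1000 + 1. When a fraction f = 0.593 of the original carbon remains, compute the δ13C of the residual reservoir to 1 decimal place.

9.8‰

Rayleigh residual: δ_res = (δ₀ + 1000)·f^(α−1) − 1000
α − 1 = -0.02160
f^(α−1) = 0.593^(-0.02160) = 1.011351
δ_res = (-1.5 + 1000) × 1.011351 − 1000 = 1009.834 − 1000 = 9.83‰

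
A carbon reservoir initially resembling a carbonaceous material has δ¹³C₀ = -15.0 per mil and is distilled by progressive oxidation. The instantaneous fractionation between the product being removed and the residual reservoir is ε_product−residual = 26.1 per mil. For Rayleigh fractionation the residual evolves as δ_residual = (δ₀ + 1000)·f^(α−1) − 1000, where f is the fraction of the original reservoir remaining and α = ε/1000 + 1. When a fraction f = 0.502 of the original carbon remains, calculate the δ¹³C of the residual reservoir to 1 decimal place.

-32.6 per mil

Rayleigh residual: δ_res = (δ₀ + 1000)·f^(α−1) − 1000
α = ε/1000 + 1 = 1.02610, so α − 1 = 0.02610
f^(α−1) = 0.502^(0.02610) = 0.982174
δ_res = (-15.0 + 1000) × 0.982174 − 1000 = 967.441 − 1000 = -32.56 per mil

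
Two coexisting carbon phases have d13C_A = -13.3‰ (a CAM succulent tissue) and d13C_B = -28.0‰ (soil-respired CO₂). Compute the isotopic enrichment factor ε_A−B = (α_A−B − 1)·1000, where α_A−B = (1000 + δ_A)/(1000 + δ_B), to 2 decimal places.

α_A−B = (1000 + -13.3) / (1000 + -28.0) = 986.7 / 972.0 = 1.015123
ε_A−B = (1.015123 − 1) × 1000 = 15.123‰
(The approximation ε ≈ δ_A − δ_B would give 14.7‰.)

15.12‰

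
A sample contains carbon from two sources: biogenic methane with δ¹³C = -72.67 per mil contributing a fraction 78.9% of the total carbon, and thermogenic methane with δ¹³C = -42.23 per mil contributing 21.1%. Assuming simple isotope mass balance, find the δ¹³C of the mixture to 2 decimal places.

-66.25 per mil

δ_mix = f_A·δ_A + f_B·δ_B
δ_mix = 0.789 × (-72.67) + 0.211 × (-42.23)
δ_mix = -57.337 + -8.911 = -66.247 per mil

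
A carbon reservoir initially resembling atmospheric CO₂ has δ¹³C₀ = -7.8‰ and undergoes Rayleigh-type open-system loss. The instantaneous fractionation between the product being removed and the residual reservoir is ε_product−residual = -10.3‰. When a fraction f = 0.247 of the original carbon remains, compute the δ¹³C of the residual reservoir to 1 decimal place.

6.6‰

Rayleigh residual: δ_res = (δ₀ + 1000)·f^(α−1) − 1000
α = ε/1000 + 1 = 0.98970, so α − 1 = -0.01030
f^(α−1) = 0.247^(-0.01030) = 1.014507
δ_res = (-7.8 + 1000) × 1.014507 − 1000 = 1006.594 − 1000 = 6.59‰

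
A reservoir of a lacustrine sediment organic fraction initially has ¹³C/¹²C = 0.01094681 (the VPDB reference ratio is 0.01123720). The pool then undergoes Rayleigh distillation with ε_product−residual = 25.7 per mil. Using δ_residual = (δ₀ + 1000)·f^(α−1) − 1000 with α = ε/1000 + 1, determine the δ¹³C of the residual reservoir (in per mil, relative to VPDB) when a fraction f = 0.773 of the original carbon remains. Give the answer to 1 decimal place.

δ₀ = (0.01094681/0.01123720 − 1)×1000 = (0.974158 − 1)×1000 = -25.842 per mil
α − 1 = ε/1000 = 0.0257
f^(α−1) = 0.773^(0.0257) = 0.993405
δ_res = (-25.842 + 1000) × 0.993405 − 1000 = 967.733 − 1000 = -32.27 per mil

-32.3 per mil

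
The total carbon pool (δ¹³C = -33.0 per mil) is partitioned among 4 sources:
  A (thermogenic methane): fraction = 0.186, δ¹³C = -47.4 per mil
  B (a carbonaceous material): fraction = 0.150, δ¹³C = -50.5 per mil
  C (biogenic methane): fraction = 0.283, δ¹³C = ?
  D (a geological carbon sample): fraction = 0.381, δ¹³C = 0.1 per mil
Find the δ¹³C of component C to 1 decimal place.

Isotope mass balance: δ_bulk = Σ fᵢ·δᵢ.
-33.0 = 0.186×(-47.4) + 0.150×(-50.5) + 0.283×δ_C + 0.381×(0.1)
0.283·δ_C = -33.0 − (-16.353) = -16.647
δ_C = -16.647 / 0.283 = -58.82 per mil

-58.8 per mil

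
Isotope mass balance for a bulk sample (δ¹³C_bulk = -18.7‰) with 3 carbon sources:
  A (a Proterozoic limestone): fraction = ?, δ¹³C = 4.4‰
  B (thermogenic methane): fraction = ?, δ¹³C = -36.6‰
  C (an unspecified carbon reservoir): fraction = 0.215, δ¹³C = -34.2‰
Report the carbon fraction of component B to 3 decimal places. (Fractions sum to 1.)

Let f_B and f_A be the unknown fractions; fractions sum to 1 so f_B + f_A = 0.785.
Mass balance: Σ fᵢ·δᵢ = δ_bulk ⇒ f_B·(-36.6) + f_A·(4.4) = -18.7 − (-7.353) = -11.347
Substitute f_A = 0.785 − f_B:
f_B·(-36.6 − 4.4) = -11.347 − 0.785×(4.4) = -14.801
f_B = -14.801 / -41.0 = 0.3610

0.361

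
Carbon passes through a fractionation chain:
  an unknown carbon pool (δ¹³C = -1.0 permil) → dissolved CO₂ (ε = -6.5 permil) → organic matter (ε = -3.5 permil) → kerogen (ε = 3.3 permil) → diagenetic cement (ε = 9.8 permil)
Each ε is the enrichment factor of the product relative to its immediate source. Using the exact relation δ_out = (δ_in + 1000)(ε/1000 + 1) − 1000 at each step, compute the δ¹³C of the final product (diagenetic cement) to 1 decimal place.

2.0 permil

step 1: δ = (-1.00 + 1000)·(-6.5/1000 + 1) − 1000 = -7.49 permil
step 2: δ = (-7.49 + 1000)·(-3.5/1000 + 1) − 1000 = -10.97 permil
step 3: δ = (-10.97 + 1000)·(3.3/1000 + 1) − 1000 = -7.70 permil
step 4: δ = (-7.70 + 1000)·(9.8/1000 + 1) − 1000 = 2.02 permil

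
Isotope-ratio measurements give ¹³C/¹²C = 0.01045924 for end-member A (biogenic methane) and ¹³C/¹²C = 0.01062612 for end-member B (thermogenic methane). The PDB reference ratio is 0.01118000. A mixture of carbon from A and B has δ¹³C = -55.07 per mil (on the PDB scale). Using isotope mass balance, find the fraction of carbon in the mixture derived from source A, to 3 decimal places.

0.370

δ_A = (0.01045924/0.01118000 − 1)×1000 = (0.935531 − 1)×1000 = -64.469 per mil
δ_B = (0.01062612/0.01118000 − 1)×1000 = (0.950458 − 1)×1000 = -49.542 per mil
f_A = (δ_mix − δ_B)/(δ_A − δ_B) = (-55.07 − (-49.542))/(-64.469 − (-49.542))
f_A = -5.528 / -14.927 = 0.3703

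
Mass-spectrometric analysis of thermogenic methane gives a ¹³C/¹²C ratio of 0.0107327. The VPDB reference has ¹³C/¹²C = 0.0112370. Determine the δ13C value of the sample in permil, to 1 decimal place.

δ13C = (R_sample / R_standard − 1) × 1000
R_sample / R_standard = 0.0107327 / 0.0112370 = 0.955121
δ13C = (0.955121 − 1) × 1000 = -44.88 permil

-44.9 permil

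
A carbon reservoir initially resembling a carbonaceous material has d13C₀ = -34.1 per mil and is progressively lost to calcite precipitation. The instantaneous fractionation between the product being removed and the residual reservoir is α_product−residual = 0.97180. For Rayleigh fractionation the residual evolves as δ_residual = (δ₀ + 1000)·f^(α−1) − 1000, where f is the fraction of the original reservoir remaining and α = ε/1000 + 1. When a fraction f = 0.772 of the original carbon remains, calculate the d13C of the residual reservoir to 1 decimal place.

-27.0 per mil

Rayleigh residual: δ_res = (δ₀ + 1000)·f^(α−1) − 1000
α − 1 = -0.02820
f^(α−1) = 0.772^(-0.02820) = 1.007324
δ_res = (-34.1 + 1000) × 1.007324 − 1000 = 972.974 − 1000 = -27.03 per mil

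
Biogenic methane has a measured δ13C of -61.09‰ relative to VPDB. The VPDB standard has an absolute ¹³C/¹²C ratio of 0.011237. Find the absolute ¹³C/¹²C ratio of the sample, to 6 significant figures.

R_sample = R_standard × (δ13C/1000 + 1)
R_sample = 0.011237 × (-61.09/1000 + 1) = 0.011237 × 0.938910
R_sample = 0.0105505

0.0105505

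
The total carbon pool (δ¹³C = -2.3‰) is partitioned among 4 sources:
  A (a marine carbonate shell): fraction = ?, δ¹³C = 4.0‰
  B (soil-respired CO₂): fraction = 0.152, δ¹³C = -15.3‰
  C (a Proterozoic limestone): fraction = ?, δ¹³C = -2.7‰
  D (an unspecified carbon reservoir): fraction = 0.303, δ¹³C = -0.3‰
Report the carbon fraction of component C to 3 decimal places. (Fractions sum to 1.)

Let f_C and f_A be the unknown fractions; fractions sum to 1 so f_C + f_A = 0.545.
Mass balance: Σ fᵢ·δᵢ = δ_bulk ⇒ f_C·(-2.7) + f_A·(4.0) = -2.3 − (-2.417) = 0.117
Substitute f_A = 0.545 − f_C:
f_C·(-2.7 − 4.0) = 0.117 − 0.545×(4.0) = -2.063
f_C = -2.063 / -6.7 = 0.3080

0.308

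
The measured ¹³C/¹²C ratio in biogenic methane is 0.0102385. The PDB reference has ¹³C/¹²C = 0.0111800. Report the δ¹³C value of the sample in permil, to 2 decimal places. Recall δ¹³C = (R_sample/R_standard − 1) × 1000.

δ¹³C = (R_sample / R_standard − 1) × 1000
R_sample / R_standard = 0.0102385 / 0.0111800 = 0.915787
δ¹³C = (0.915787 − 1) × 1000 = -84.213 permil

-84.21 permil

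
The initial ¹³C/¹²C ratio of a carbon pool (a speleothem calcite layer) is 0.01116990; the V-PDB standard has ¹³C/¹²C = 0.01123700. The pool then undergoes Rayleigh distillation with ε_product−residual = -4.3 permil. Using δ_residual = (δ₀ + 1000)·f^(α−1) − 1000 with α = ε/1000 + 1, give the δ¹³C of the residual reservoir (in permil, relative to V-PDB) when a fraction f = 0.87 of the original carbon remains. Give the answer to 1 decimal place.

δ₀ = (0.01116990/0.01123700 − 1)×1000 = (0.994029 − 1)×1000 = -5.971 permil
α − 1 = ε/1000 = -0.0043
f^(α−1) = 0.87^(-0.0043) = 1.000599
δ_res = (-5.971 + 1000) × 1.000599 − 1000 = 994.624 − 1000 = -5.38 permil

-5.4 permil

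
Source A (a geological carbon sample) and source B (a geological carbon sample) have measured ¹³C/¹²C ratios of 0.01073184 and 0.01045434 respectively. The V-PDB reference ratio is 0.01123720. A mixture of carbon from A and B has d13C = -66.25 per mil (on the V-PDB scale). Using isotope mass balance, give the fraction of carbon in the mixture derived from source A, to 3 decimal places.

0.138

δ_A = (0.01073184/0.01123720 − 1)×1000 = (0.955028 − 1)×1000 = -44.972 per mil
δ_B = (0.01045434/0.01123720 − 1)×1000 = (0.930333 − 1)×1000 = -69.667 per mil
f_A = (δ_mix − δ_B)/(δ_A − δ_B) = (-66.25 − (-69.667))/(-44.972 − (-69.667))
f_A = 3.417 / 24.695 = 0.1384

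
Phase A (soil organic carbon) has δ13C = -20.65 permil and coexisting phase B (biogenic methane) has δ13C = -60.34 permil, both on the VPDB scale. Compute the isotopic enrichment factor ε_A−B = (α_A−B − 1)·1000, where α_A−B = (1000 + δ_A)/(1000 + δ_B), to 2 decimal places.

42.24 permil

α_A−B = (1000 + -20.65) / (1000 + -60.34) = 979.35 / 939.66 = 1.042239
ε_A−B = (1.042239 − 1) × 1000 = 42.239 permil
(The approximation ε ≈ δ_A − δ_B would give 39.69 permil.)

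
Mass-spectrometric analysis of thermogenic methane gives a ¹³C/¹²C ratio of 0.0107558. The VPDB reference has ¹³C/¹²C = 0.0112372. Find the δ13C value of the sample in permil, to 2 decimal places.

δ13C = (R_sample / R_standard − 1) × 1000
R_sample / R_standard = 0.0107558 / 0.0112372 = 0.957160
δ13C = (0.957160 − 1) × 1000 = -42.840 permil

-42.84 permil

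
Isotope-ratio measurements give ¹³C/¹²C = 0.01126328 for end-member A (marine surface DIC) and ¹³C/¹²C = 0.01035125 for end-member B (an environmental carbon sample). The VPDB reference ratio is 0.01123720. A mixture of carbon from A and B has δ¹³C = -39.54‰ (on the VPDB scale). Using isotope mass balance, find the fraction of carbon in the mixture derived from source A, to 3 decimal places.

δ_A = (0.01126328/0.01123720 − 1)×1000 = (1.002321 − 1)×1000 = 2.321‰
δ_B = (0.01035125/0.01123720 − 1)×1000 = (0.921159 − 1)×1000 = -78.841‰
f_A = (δ_mix − δ_B)/(δ_A − δ_B) = (-39.54 − (-78.841))/(2.321 − (-78.841))
f_A = 39.301 / 81.162 = 0.4842

0.484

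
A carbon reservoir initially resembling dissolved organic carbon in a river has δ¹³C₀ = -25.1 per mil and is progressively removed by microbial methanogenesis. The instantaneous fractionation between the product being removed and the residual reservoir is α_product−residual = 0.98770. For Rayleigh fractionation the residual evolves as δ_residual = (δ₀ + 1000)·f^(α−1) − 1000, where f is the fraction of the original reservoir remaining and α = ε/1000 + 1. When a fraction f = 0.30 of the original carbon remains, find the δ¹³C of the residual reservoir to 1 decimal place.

Rayleigh residual: δ_res = (δ₀ + 1000)·f^(α−1) − 1000
α − 1 = -0.01230
f^(α−1) = 0.30^(-0.01230) = 1.014919
δ_res = (-25.1 + 1000) × 1.014919 − 1000 = 989.445 − 1000 = -10.56 per mil

-10.6 per mil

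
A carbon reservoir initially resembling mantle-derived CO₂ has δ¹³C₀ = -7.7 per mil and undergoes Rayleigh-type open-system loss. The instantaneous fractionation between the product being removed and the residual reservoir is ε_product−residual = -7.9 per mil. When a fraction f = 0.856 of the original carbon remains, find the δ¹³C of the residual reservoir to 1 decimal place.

-6.5 per mil

Rayleigh residual: δ_res = (δ₀ + 1000)·f^(α−1) − 1000
α = ε/1000 + 1 = 0.99210, so α − 1 = -0.00790
f^(α−1) = 0.856^(-0.00790) = 1.001229
δ_res = (-7.7 + 1000) × 1.001229 − 1000 = 993.520 − 1000 = -6.48 per mil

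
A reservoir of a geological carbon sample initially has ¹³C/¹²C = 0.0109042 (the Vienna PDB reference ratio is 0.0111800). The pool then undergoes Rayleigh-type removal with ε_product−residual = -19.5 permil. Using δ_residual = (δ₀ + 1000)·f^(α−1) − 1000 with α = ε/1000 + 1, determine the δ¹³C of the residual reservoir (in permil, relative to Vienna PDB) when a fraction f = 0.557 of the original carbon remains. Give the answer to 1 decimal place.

δ₀ = (0.0109042/0.0111800 − 1)×1000 = (0.975331 − 1)×1000 = -24.669 permil
α − 1 = ε/1000 = -0.0195
f^(α−1) = 0.557^(-0.0195) = 1.011477
δ_res = (-24.669 + 1000) × 1.011477 − 1000 = 986.524 − 1000 = -13.48 permil

-13.5 permil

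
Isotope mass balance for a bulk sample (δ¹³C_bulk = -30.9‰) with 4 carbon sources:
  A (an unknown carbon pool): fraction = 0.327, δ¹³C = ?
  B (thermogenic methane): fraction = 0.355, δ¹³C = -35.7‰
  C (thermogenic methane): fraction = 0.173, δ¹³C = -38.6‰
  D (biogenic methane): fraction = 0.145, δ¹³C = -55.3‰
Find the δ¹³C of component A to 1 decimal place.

-10.8‰

Isotope mass balance: δ_bulk = Σ fᵢ·δᵢ.
-30.9 = 0.327×δ_A + 0.355×(-35.7) + 0.173×(-38.6) + 0.145×(-55.3)
0.327·δ_A = -30.9 − (-27.370) = -3.530
δ_A = -3.530 / 0.327 = -10.80‰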